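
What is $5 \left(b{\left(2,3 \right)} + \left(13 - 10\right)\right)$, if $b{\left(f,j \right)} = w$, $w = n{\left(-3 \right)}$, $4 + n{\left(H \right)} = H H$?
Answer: $40$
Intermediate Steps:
$n{\left(H \right)} = -4 + H^{2}$ ($n{\left(H \right)} = -4 + H H = -4 + H^{2}$)
$w = 5$ ($w = -4 + \left(-3\right)^{2} = -4 + 9 = 5$)
$b{\left(f,j \right)} = 5$
$5 \left(b{\left(2,3 \right)} + \left(13 - 10\right)\right) = 5 \left(5 + \left(13 - 10\right)\right) = 5 \left(5 + 3\right) = 5 \cdot 8 = 40$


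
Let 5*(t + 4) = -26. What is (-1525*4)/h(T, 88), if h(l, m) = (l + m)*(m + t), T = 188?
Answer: -7625/27186 ≈ -0.28048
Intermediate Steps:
t = -46/5 (t = -4 + (⅕)*(-26) = -4 - 26/5 = -46/5 ≈ -9.2000)
h(l, m) = (-46/5 + m)*(l + m) (h(l, m) = (l + m)*(m - 46/5) = (l + m)*(-46/5 + m) = (-46/5 + m)*(l + m))
(-1525*4)/h(T, 88) = (-1525*4)/(88² - 46/5*188 - 46/5*88 + 188*88) = -6100/(7744 - 8648/5 - 4048/5 + 16544) = -6100/108744/5 = -6100*5/108744 = -7625/27186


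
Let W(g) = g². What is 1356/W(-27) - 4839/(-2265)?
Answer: 733219/183465 ≈ 3.9965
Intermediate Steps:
1356/W(-27) - 4839/(-2265) = 1356/((-27)²) - 4839/(-2265) = 1356/729 - 4839*(-1/2265) = 1356*(1/729) + 1613/755 = 452/243 + 1613/755 = 733219/183465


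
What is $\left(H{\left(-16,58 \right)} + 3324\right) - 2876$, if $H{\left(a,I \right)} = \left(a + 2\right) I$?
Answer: $-364$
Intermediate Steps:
$H{\left(a,I \right)} = I \left(2 + a\right)$ ($H{\left(a,I \right)} = \left(2 + a\right) I = I \left(2 + a\right)$)
$\left(H{\left(-16,58 \right)} + 3324\right) - 2876 = \left(58 \left(2 - 16\right) + 3324\right) - 2876 = \left(58 \left(-14\right) + 3324\right) - 2876 = \left(-812 + 3324\right) - 2876 = 2512 - 2876 = -364$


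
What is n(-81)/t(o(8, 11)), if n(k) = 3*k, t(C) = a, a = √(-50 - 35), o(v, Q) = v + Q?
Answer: 243*I*√85/85 ≈ 26.357*I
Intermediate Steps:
o(v, Q) = Q + v
a = I*√85 (a = √(-85) = I*√85 ≈ 9.2195*I)
t(C) = I*√85
n(-81)/t(o(8, 11)) = (3*(-81))/((I*√85)) = -(-243)*I*√85/85 = 243*I*√85/85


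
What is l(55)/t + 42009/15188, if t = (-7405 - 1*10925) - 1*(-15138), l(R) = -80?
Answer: 16913471/6060012 ≈ 2.7910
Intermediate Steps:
t = -3192 (t = (-7405 - 10925) + 15138 = -18330 + 15138 = -3192)
l(55)/t + 42009/15188 = -80/(-3192) + 42009/15188 = -80*(-1/3192) + 42009*(1/15188) = 10/399 + 42009/15188 = 16913471/6060012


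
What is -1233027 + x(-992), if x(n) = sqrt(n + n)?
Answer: -1233027 + 8*I*sqrt(31) ≈ -1.233e+6 + 44.542*I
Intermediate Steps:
x(n) = sqrt(2)*sqrt(n) (x(n) = sqrt(2*n) = sqrt(2)*sqrt(n))
-1233027 + x(-992) = -1233027 + sqrt(2)*sqrt(-992) = -1233027 + sqrt(2)*(4*I*sqrt(62)) = -1233027 + 8*I*sqrt(31)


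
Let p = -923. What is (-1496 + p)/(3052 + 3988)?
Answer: -2419/7040 ≈ -0.34361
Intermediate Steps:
(-1496 + p)/(3052 + 3988) = (-1496 - 923)/(3052 + 3988) = -2419/7040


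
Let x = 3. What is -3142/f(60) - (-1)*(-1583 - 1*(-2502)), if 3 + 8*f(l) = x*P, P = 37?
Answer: 18529/27 ≈ 686.26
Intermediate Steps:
f(l) = 27/2 (f(l) = -3/8 + (3*37)/8 = -3/8 + (⅛)*111 = -3/8 + 111/8 = 27/2)
-3142/f(60) - (-1)*(-1583 - 1*(-2502)) = -3142/27/2 - (-1)*(-1583 - 1*(-2502)) = -3142*2/27 - (-1)*(-1583 + 2502) = -6284/27 - (-1)*919 = -6284/27 - 1*(-919) = -6284/27 + 919 = 18529/27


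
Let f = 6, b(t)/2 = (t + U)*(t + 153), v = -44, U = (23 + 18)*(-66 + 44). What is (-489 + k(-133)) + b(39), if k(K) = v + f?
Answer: -331919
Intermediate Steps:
U = -902 (U = 41*(-22) = -902)
b(t) = 2*(-902 + t)*(153 + t) (b(t) = 2*((t - 902)*(t + 153)) = 2*((-902 + t)*(153 + t)) = 2*(-902 + t)*(153 + t))
k(K) = -38 (k(K) = -44 + 6 = -38)
(-489 + k(-133)) + b(39) = (-489 - 38) + (-276012 - 1498*39 + 2*39**2) = -527 + (-276012 - 58422 + 2*1521) = -527 + (-276012 - 58422 + 3042) = -527 - 331392 = -331919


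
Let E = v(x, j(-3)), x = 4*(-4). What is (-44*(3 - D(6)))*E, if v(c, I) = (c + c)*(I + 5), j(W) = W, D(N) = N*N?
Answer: -92928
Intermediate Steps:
D(N) = N²
x = -16
v(c, I) = 2*c*(5 + I) (v(c, I) = (2*c)*(5 + I) = 2*c*(5 + I))
E = -64 (E = 2*(-16)*(5 - 3) = 2*(-16)*2 = -64)
(-44*(3 - D(6)))*E = -44*(3 - 1*6²)*(-64) = -44*(3 - 1*36)*(-64) = -44*(3 - 36)*(-64) = -44*(-33)*(-64) = 1452*(-64) = -92928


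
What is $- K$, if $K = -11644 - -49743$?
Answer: $-38099$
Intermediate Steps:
$K = 38099$ ($K = -11644 + 49743 = 38099$)
$- K = \left(-1\right) 38099 = -38099$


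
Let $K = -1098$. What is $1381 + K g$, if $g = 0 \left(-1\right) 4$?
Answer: $1381$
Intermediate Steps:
$g = 0$ ($g = 0 \cdot 4 = 0$)
$1381 + K g = 1381 - 0 = 1381 + 0 = 1381$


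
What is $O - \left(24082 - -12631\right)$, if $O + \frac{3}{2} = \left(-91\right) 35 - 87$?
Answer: $- \frac{79973}{2} \approx -39987.0$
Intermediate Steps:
$O = - \frac{6547}{2}$ ($O = - \frac{3}{2} - 3272 = - \frac{6547}{2} \approx -3273.5$)
$O - \left(24082 - -12631\right) = - \frac{6547}{2} - \left(24082 - -12631\right) = - \frac{6547}{2} - \left(24082 + 12631\right) = - \frac{6547}{2} - 36713 = - \frac{79973}{2}$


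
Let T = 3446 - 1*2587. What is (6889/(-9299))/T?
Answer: -6889/7987841 ≈ -0.00086244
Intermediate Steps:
T = 859 (T = 3446 - 2587 = 859)
(6889/(-9299))/T = (6889/(-9299))/859 = (6889*(-1/9299))*(1/859) = -6889/9299*1/859 = -6889/7987841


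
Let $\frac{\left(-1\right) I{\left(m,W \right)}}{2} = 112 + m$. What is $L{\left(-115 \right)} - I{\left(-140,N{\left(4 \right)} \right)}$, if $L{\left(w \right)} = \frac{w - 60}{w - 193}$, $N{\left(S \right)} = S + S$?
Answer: $- \frac{2439}{44} \approx -55.432$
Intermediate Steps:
$N{\left(S \right)} = 2 S$
$L{\left(w \right)} = \frac{-60 + w}{-193 + w}$
$I{\left(m,W \right)} = -224 - 2 m$ ($I{\left(m,W \right)} = - 2 \left(112 + m\right) = -224 - 2 m$)
$L{\left(-115 \right)} - I{\left(-140,N{\left(4 \right)} \right)} = \frac{-60 - 115}{-193 - 115} - \left(-224 - -280\right) = \frac{1}{-308} \left(-175\right) - \left(-224 + 280\right) = \left(- \frac{1}{308}\right) \left(-175\right) - 56 = \frac{25}{44} - 56 = - \frac{2439}{44}$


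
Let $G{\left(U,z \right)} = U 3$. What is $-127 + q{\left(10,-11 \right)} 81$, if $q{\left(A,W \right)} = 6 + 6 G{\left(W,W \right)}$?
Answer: $-15679$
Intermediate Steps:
$G{\left(U,z \right)} = 3 U$
$q{\left(A,W \right)} = 6 + 18 W$ ($q{\left(A,W \right)} = 6 + 6 \cdot 3 W = 6 + 18 W$)
$-127 + q{\left(10,-11 \right)} 81 = -127 + \left(6 + 18 \left(-11\right)\right) 81 = -127 + \left(6 - 198\right) 81 = -127 - 15552 = -15679$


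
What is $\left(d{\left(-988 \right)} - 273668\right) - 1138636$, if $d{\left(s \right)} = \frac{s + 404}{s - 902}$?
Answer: $- \frac{1334626988}{945} \approx -1.4123 \cdot 10^{6}$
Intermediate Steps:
$d{\left(s \right)} = \frac{404 + s}{-902 + s}$
$\left(d{\left(-988 \right)} - 273668\right) - 1138636 = \left(\frac{404 - 988}{-902 - 988} - 273668\right) - 1138636 = \left(\frac{1}{-1890} \left(-584\right) + \left(-1057390 + 783722\right)\right) - 1138636 = \left(\left(- \frac{1}{1890}\right) \left(-584\right) - 273668\right) - 1138636 = \left(\frac{292}{945} - 273668\right) - 1138636 = - \frac{258615968}{945} - 1138636 = - \frac{1334626988}{945}$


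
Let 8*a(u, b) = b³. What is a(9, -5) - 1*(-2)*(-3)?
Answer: -173/8 ≈ -21.625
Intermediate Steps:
a(u, b) = b³/8
a(9, -5) - 1*(-2)*(-3) = (⅛)*(-5)³ - 1*(-2)*(-3) = (⅛)*(-125) - (-2)*(-3) = -125/8 - 1*6 = -125/8 - 6 = -173/8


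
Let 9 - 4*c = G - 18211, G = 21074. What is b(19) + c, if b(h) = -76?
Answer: -1579/2 ≈ -789.50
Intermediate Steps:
c = -1427/2 (c = 9/4 - (21074 - 18211)/4 = 9/4 - ¼*2863 = 9/4 - 2863/4 = -1427/2 ≈ -713.50)
b(19) + c = -76 - 1427/2 = -1579/2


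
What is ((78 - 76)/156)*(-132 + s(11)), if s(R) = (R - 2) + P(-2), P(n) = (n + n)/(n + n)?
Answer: -61/39 ≈ -1.5641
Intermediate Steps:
P(n) = 1 (P(n) = (2*n)/((2*n)) = (2*n)*(1/(2*n)) = 1)
s(R) = -1 + R (s(R) = (R - 2) + 1 = (-2 + R) + 1 = -1 + R)
((78 - 76)/156)*(-132 + s(11)) = ((78 - 76)/156)*(-132 + (-1 + 11)) = (2*(1/156))*(-132 + 10) = (1/78)*(-122) = -61/39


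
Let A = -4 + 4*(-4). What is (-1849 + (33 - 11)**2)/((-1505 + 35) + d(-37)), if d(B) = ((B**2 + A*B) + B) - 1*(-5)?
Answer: -1365/607 ≈ -2.2488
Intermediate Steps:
A = -20 (A = -4 - 16 = -20)
d(B) = 5 + B**2 - 19*B (d(B) = ((B**2 - 20*B) + B) - 1*(-5) = (B**2 - 19*B) + 5 = 5 + B**2 - 19*B)
(-1849 + (33 - 11)**2)/((-1505 + 35) + d(-37)) = (-1849 + (33 - 11)**2)/((-1505 + 35) + (5 + (-37)**2 - 19*(-37))) = (-1849 + 22**2)/(-1470 + (5 + 1369 + 703)) = (-1849 + 484)/(-1470 + 2077) = -1365/607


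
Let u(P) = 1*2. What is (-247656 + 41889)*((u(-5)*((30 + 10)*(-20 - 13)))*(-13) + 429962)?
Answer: -95533914294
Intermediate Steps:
u(P) = 2
(-247656 + 41889)*((u(-5)*((30 + 10)*(-20 - 13)))*(-13) + 429962) = (-247656 + 41889)*((2*((30 + 10)*(-20 - 13)))*(-13) + 429962) = -205767*((2*(40*(-33)))*(-13) + 429962) = -205767*((2*(-1320))*(-13) + 429962) = -205767*(-2640*(-13) + 429962) = -205767*(34320 + 429962) = -205767*464282 = -95533914294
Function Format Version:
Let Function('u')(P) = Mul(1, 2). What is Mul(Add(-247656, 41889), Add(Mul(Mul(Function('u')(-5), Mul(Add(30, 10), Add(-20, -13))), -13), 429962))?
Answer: -95533914294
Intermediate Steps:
Function('u')(P) = 2
Mul(Add(-247656, 41889), Add(Mul(Mul(Function('u')(-5), Mul(Add(30, 10), Add(-20, -13))), -13), 429962)) = Mul(Add(-247656, 41889), Add(Mul(Mul(2, Mul(Add(30, 10), Add(-20, -13))), -13), 429962)) = Mul(-205767, Add(Mul(Mul(2, Mul(40, -33)), -13), 429962)) = Mul(-205767, Add(Mul(Mul(2, -1320), -13), 429962)) = Mul(-205767, Add(Mul(-2640, -13), 429962)) = Mul(-205767, Add(34320, 429962)) = Mul(-205767, 464282) = -95533914294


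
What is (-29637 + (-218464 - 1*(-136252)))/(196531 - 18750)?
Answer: -111849/177781 ≈ -0.62914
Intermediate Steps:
(-29637 + (-218464 - 1*(-136252)))/(196531 - 18750) = (-29637 + (-218464 + 136252))/177781 = (-29637 - 82212)*(1/177781) = -111849*1/177781 = -111849/177781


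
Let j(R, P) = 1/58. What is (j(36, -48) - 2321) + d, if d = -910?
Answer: -187397/58 ≈ -3231.0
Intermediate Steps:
j(R, P) = 1/58
(j(36, -48) - 2321) + d = (1/58 - 2321) - 910 = -134617/58 - 910 = -187397/58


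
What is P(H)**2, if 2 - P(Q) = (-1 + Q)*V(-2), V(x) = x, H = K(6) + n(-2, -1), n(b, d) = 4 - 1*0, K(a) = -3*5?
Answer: 484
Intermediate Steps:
K(a) = -15
n(b, d) = 4 (n(b, d) = 4 + 0 = 4)
H = -11 (H = -15 + 4 = -11)
P(Q) = 2*Q (P(Q) = 2 - (-1 + Q)*(-2) = 2 - (2 - 2*Q) = 2 + (-2 + 2*Q) = 2*Q)
P(H)**2 = (2*(-11))**2 = (-22)**2 = 484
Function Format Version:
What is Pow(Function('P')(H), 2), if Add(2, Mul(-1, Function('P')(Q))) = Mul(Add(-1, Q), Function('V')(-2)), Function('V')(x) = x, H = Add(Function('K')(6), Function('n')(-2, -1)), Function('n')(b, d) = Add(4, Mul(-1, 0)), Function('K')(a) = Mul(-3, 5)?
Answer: 484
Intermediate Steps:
Function('K')(a) = -15
Function('n')(b, d) = 4 (Function('n')(b, d) = Add(4, 0) = 4)
H = -11 (H = Add(-15, 4) = -11)
Function('P')(Q) = Mul(2, Q) (Function('P')(Q) = Add(2, Mul(-1, Mul(Add(-1, Q), -2))) = Add(2, Mul(-1, Add(2, Mul(-2, Q)))) = Add(2, Add(-2, Mul(2, Q))) = Mul(2, Q))
Pow(Function('P')(H), 2) = Pow(Mul(2, -11), 2) = Pow(-22, 2) = 484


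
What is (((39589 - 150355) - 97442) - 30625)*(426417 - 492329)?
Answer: 15741960696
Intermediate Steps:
(((39589 - 150355) - 97442) - 30625)*(426417 - 492329) = ((-110766 - 97442) - 30625)*(-65912) = (-208208 - 30625)*(-65912) = -238833*(-65912) = 15741960696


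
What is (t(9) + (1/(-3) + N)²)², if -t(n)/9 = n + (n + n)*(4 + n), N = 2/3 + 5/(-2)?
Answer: 6172144969/1296 ≈ 4.7625e+6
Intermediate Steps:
N = -11/6 (N = 2*(⅓) + 5*(-½) = ⅔ - 5/2 = -11/6 ≈ -1.8333)
t(n) = -9*n - 18*n*(4 + n) (t(n) = -9*(n + (n + n)*(4 + n)) = -9*(n + (2*n)*(4 + n)) = -9*(n + 2*n*(4 + n)) = -9*n - 18*n*(4 + n))
(t(9) + (1/(-3) + N)²)² = (-9*9*(9 + 2*9) + (1/(-3) - 11/6)²)² = (-9*9*(9 + 18) + (-⅓ - 11/6)²)² = (-9*9*27 + (-13/6)²)² = (-2187 + 169/36)² = (-78563/36)² = 6172144969/1296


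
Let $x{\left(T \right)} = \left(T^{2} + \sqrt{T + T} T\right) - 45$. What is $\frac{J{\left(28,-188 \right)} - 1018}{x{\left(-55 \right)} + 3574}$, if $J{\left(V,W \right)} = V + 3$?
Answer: $- \frac{1078133}{7214611} - \frac{18095 i \sqrt{110}}{14429222} \approx -0.14944 - 0.013153 i$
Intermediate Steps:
$J{\left(V,W \right)} = 3 + V$
$x{\left(T \right)} = -45 + T^{2} + \sqrt{2} T^{\frac{3}{2}}$ ($x{\left(T \right)} = \left(T^{2} + \sqrt{2 T} T\right) - 45 = \left(T^{2} + \sqrt{2} \sqrt{T} T\right) - 45 = \left(T^{2} + \sqrt{2} T^{\frac{3}{2}}\right) - 45 = -45 + T^{2} + \sqrt{2} T^{\frac{3}{2}}$)
$\frac{J{\left(28,-188 \right)} - 1018}{x{\left(-55 \right)} + 3574} = \frac{\left(3 + 28\right) - 1018}{\left(-45 + \left(-55\right)^{2} + \sqrt{2} \left(-55\right)^{\frac{3}{2}}\right) + 3574} = \frac{31 - 1018}{\left(-45 + 3025 + \sqrt{2} \left(- 55 i \sqrt{55}\right)\right) + 3574} = - \frac{987}{\left(-45 + 3025 - 55 i \sqrt{110}\right) + 3574} = - \frac{987}{\left(2980 - 55 i \sqrt{110}\right) + 3574} = - \frac{987}{6554 - 55 i \sqrt{110}}$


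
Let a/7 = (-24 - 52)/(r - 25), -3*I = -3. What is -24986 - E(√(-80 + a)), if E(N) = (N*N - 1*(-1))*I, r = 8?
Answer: -423951/17 ≈ -24938.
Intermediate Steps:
I = 1 (I = -⅓*(-3) = 1)
a = 532/17 (a = 7*((-24 - 52)/(8 - 25)) = 7*(-76/(-17)) = 7*(-76*(-1/17)) = 7*(76/17) = 532/17 ≈ 31.294)
E(N) = 1 + N² (E(N) = (N*N - 1*(-1))*1 = (N² + 1)*1 = (1 + N²)*1 = 1 + N²)
-24986 - E(√(-80 + a)) = -24986 - (1 + (√(-80 + 532/17))²) = -24986 - (1 + (√(-828/17))²) = -24986 - (1 + (6*I*√391/17)²) = -24986 - (1 - 828/17) = -24986 - 1*(-811/17) = -24986 + 811/17 = -423951/17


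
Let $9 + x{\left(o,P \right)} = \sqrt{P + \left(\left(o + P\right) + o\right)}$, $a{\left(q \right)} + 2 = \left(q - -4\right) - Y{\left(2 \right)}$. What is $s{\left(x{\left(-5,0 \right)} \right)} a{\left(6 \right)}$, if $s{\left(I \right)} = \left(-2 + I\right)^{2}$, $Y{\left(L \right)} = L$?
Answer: $666 - 132 i \sqrt{10} \approx 666.0 - 417.42 i$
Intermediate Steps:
$a{\left(q \right)} = q$ ($a{\left(q \right)} = -2 + \left(\left(q - -4\right) - 2\right) = -2 + \left(\left(q + 4\right) - 2\right) = -2 + \left(\left(4 + q\right) - 2\right) = -2 + \left(2 + q\right) = q$)
$x{\left(o,P \right)} = -9 + \sqrt{2 P + 2 o}$ ($x{\left(o,P \right)} = -9 + \sqrt{P + \left(\left(o + P\right) + o\right)} = -9 + \sqrt{P + \left(\left(P + o\right) + o\right)} = -9 + \sqrt{P + \left(P + 2 o\right)} = -9 + \sqrt{2 P + 2 o}$)
$s{\left(x{\left(-5,0 \right)} \right)} a{\left(6 \right)} = \left(-2 - \left(9 - \sqrt{2 \cdot 0 + 2 \left(-5\right)}\right)\right)^{2} \cdot 6 = \left(-2 - \left(9 - \sqrt{0 - 10}\right)\right)^{2} \cdot 6 = \left(-2 - \left(9 - \sqrt{-10}\right)\right)^{2} \cdot 6 = \left(-2 - \left(9 - i \sqrt{10}\right)\right)^{2} \cdot 6 = \left(-11 + i \sqrt{10}\right)^{2} \cdot 6 = 6 \left(-11 + i \sqrt{10}\right)^{2}$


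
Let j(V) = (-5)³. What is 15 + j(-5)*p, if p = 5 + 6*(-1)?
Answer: 140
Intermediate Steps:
j(V) = -125
p = -1 (p = 5 - 6 = -1)
15 + j(-5)*p = 15 - 125*(-1) = 15 + 125 = 140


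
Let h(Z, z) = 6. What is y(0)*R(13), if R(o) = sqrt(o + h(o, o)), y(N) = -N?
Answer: 0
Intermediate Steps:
R(o) = sqrt(6 + o) (R(o) = sqrt(o + 6) = sqrt(6 + o))
y(0)*R(13) = (-1*0)*sqrt(6 + 13) = 0*sqrt(19) = 0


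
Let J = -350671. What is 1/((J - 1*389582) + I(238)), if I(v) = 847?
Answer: -1/739406 ≈ -1.3524e-6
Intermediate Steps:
1/((J - 1*389582) + I(238)) = 1/((-350671 - 1*389582) + 847) = 1/((-350671 - 389582) + 847) = 1/(-740253 + 847) = 1/(-739406) = -1/739406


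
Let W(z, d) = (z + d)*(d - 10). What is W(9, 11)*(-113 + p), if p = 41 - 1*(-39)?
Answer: -660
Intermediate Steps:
p = 80 (p = 41 + 39 = 80)
W(z, d) = (-10 + d)*(d + z) (W(z, d) = (d + z)*(-10 + d) = (-10 + d)*(d + z))
W(9, 11)*(-113 + p) = (11² - 10*11 - 10*9 + 11*9)*(-113 + 80) = (121 - 110 - 90 + 99)*(-33) = 20*(-33) = -660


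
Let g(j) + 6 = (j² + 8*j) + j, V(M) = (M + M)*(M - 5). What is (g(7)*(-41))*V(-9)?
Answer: -1095192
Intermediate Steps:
V(M) = 2*M*(-5 + M) (V(M) = (2*M)*(-5 + M) = 2*M*(-5 + M))
g(j) = -6 + j² + 9*j (g(j) = -6 + ((j² + 8*j) + j) = -6 + (j² + 9*j) = -6 + j² + 9*j)
(g(7)*(-41))*V(-9) = ((-6 + 7² + 9*7)*(-41))*(2*(-9)*(-5 - 9)) = ((-6 + 49 + 63)*(-41))*(2*(-9)*(-14)) = (106*(-41))*252 = -4346*252 = -1095192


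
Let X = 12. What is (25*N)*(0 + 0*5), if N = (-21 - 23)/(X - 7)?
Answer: 0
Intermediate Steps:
N = -44/5 (N = (-21 - 23)/(12 - 7) = -44/5 ≈ -8.8000)
(25*N)*(0 + 0*5) = (25*(-44/5))*(0 + 0*5) = -220*(0 + 0) = -220*0 = 0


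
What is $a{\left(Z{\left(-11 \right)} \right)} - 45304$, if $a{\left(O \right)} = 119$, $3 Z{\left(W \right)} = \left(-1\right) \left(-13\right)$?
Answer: $-45185$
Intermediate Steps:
$Z{\left(W \right)} = \frac{13}{3}$ ($Z{\left(W \right)} = \frac{\left(-1\right) \left(-13\right)}{3} = \frac{1}{3} \cdot 13 = \frac{13}{3}$)
$a{\left(Z{\left(-11 \right)} \right)} - 45304 = 119 - 45304 = -45185$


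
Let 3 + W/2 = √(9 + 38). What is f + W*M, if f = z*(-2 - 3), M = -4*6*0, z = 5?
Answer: -25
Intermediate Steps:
W = -6 + 2*√47 (W = -6 + 2*√(9 + 38) = -6 + 2*√47 ≈ 7.7113)
M = 0 (M = -24*0 = 0)
f = -25 (f = 5*(-2 - 3) = 5*(-5) = -25)
f + W*M = -25 + (-6 + 2*√47)*0 = -25 + 0 = -25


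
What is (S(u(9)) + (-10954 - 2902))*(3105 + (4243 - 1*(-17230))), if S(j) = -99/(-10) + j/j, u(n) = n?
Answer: -1701424339/5 ≈ -3.4028e+8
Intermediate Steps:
S(j) = 109/10 (S(j) = -99*(-⅒) + 1 = 99/10 + 1 = 109/10)
(S(u(9)) + (-10954 - 2902))*(3105 + (4243 - 1*(-17230))) = (109/10 + (-10954 - 2902))*(3105 + (4243 - 1*(-17230))) = (109/10 - 13856)*(3105 + (4243 + 17230)) = -138451*(3105 + 21473)/10 = -138451/10*24578 = -1701424339/5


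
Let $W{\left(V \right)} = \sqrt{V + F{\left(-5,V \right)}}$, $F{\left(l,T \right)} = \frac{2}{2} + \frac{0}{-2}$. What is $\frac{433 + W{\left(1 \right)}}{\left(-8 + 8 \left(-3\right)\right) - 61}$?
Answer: $- \frac{433}{93} - \frac{\sqrt{2}}{93} \approx -4.6711$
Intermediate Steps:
$F{\left(l,T \right)} = 1$ ($F{\left(l,T \right)} = 2 \cdot \frac{1}{2} + 0 \left(- \frac{1}{2}\right) = 1 + 0 = 1$)
$W{\left(V \right)} = \sqrt{1 + V}$ ($W{\left(V \right)} = \sqrt{V + 1} = \sqrt{1 + V}$)
$\frac{433 + W{\left(1 \right)}}{\left(-8 + 8 \left(-3\right)\right) - 61} = \frac{433 + \sqrt{1 + 1}}{\left(-8 + 8 \left(-3\right)\right) - 61} = \frac{433 + \sqrt{2}}{\left(-8 - 24\right) - 61} = \frac{433 + \sqrt{2}}{-32 - 61} = \frac{433 + \sqrt{2}}{-93} = \left(433 + \sqrt{2}\right) \left(- \frac{1}{93}\right) = - \frac{433}{93} - \frac{\sqrt{2}}{93}$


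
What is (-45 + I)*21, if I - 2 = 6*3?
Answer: -525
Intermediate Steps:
I = 20 (I = 2 + 6*3 = 2 + 18 = 20)
(-45 + I)*21 = (-45 + 20)*21 = -25*21 = -525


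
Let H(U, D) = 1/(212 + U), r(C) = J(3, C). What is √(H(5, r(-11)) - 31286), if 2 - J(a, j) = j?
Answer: I*√1473226237/217 ≈ 176.88*I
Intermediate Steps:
J(a, j) = 2 - j
r(C) = 2 - C
√(H(5, r(-11)) - 31286) = √(1/(212 + 5) - 31286) = √(1/217 - 31286) = √(-6789061/217) = I*√1473226237/217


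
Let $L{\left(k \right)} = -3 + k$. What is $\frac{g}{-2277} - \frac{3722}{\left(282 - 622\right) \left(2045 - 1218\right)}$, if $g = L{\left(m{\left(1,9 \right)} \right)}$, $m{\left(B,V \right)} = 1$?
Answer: $\frac{4518677}{320123430} \approx 0.014115$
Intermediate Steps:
$g = -2$ ($g = -3 + 1 = -2$)
$\frac{g}{-2277} - \frac{3722}{\left(282 - 622\right) \left(2045 - 1218\right)} = - \frac{2}{-2277} - \frac{3722}{\left(282 - 622\right) \left(2045 - 1218\right)} = \left(-2\right) \left(- \frac{1}{2277}\right) - \frac{3722}{\left(-340\right) 827} = \frac{2}{2277} - \frac{3722}{-281180} = \frac{2}{2277} - - \frac{1861}{140590} = \frac{2}{2277} + \frac{1861}{140590} = \frac{4518677}{320123430}$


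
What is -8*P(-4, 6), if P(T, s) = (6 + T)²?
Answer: -32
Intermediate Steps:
-8*P(-4, 6) = -8*(6 - 4)² = -8*2² = -8*4 = -32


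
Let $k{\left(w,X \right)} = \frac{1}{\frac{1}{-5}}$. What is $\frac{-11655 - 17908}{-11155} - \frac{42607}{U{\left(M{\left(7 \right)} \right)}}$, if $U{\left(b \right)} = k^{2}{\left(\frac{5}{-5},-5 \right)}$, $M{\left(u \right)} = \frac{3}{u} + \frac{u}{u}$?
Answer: $- \frac{94908402}{55775} \approx -1701.6$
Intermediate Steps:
$M{\left(u \right)} = 1 + \frac{3}{u}$ ($M{\left(u \right)} = \frac{3}{u} + 1 = 1 + \frac{3}{u}$)
$k{\left(w,X \right)} = -5$ ($k{\left(w,X \right)} = \frac{1}{- \frac{1}{5}} = -5$)
$U{\left(b \right)} = 25$ ($U{\left(b \right)} = \left(-5\right)^{2} = 25$)
$\frac{-11655 - 17908}{-11155} - \frac{42607}{U{\left(M{\left(7 \right)} \right)}} = \frac{-11655 - 17908}{-11155} - \frac{42607}{25} = \left(-29563\right) \left(- \frac{1}{11155}\right) - \frac{42607}{25} = \frac{29563}{11155} - \frac{42607}{25} = - \frac{94908402}{55775}$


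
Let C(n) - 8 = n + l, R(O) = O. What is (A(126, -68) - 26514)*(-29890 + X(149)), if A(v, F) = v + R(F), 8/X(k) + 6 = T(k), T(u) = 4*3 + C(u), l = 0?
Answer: 128895272272/163 ≈ 7.9077e+8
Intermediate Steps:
C(n) = 8 + n (C(n) = 8 + (n + 0) = 8 + n)
T(u) = 20 + u (T(u) = 4*3 + (8 + u) = 12 + (8 + u) = 20 + u)
X(k) = 8/(14 + k) (X(k) = 8/(-6 + (20 + k)) = 8/(14 + k))
A(v, F) = F + v (A(v, F) = v + F = F + v)
(A(126, -68) - 26514)*(-29890 + X(149)) = ((-68 + 126) - 26514)*(-29890 + 8/(14 + 149)) = (58 - 26514)*(-29890 + 8/163) = -26456*(-29890 + 8*(1/163)) = -26456*(-29890 + 8/163) = -26456*(-4872062/163) = 128895272272/163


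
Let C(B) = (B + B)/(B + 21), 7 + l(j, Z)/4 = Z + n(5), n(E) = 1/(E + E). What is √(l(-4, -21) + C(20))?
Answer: I*√4648990/205 ≈ 10.518*I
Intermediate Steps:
n(E) = 1/(2*E)
l(j, Z) = -138/5 + 4*Z (l(j, Z) = -28 + 4*(Z + (½)/5) = -28 + 4*(Z + (½)*(⅕)) = -28 + 4*(Z + ⅒) = -28 + 4*(⅒ + Z) = -28 + (⅖ + 4*Z) = -138/5 + 4*Z)
C(B) = 2*B/(21 + B) (C(B) = (2*B)/(21 + B) = 2*B/(21 + B))
√(l(-4, -21) + C(20)) = √((-138/5 + 4*(-21)) + 2*20/(21 + 20)) = √((-138/5 - 84) + 2*20/41) = √(-558/5 + 2*20*(1/41)) = √(-558/5 + 40/41) = √(-22678/205) = I*√4648990/205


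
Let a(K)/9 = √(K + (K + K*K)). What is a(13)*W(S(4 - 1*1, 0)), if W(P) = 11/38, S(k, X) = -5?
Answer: 99*√195/38 ≈ 36.380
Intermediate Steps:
W(P) = 11/38 (W(P) = 11*(1/38) = 11/38)
a(K) = 9*√(K² + 2*K) (a(K) = 9*√(K + (K + K*K)) = 9*√(K + (K + K²)) = 9*√(K² + 2*K))
a(13)*W(S(4 - 1*1, 0)) = (9*√(13*(2 + 13)))*(11/38) = (9*√(13*15))*(11/38) = (9*√195)*(11/38) = 99*√195/38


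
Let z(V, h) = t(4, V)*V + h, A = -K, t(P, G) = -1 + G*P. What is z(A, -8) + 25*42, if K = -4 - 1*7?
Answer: 1515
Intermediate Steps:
K = -11 (K = -4 - 7 = -11)
A = 11 (A = -1*(-11) = 11)
z(V, h) = h + V*(-1 + 4*V) (z(V, h) = (-1 + V*4)*V + h = (-1 + 4*V)*V + h = V*(-1 + 4*V) + h = h + V*(-1 + 4*V))
z(A, -8) + 25*42 = (-8 + 11*(-1 + 4*11)) + 25*42 = (-8 + 11*(-1 + 44)) + 1050 = (-8 + 11*43) + 1050 = (-8 + 473) + 1050 = 465 + 1050 = 1515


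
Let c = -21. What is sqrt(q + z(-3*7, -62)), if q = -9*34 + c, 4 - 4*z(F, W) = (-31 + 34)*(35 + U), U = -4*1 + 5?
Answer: I*sqrt(353) ≈ 18.788*I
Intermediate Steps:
U = 1 (U = -4 + 5 = 1)
z(F, W) = -26 (z(F, W) = 1 - (-31 + 34)*(35 + 1)/4 = 1 - 3*36/4 = 1 - 1/4*108 = 1 - 27 = -26)
q = -327 (q = -9*34 - 21 = -306 - 21 = -327)
sqrt(q + z(-3*7, -62)) = sqrt(-327 - 26) = sqrt(-353) = I*sqrt(353)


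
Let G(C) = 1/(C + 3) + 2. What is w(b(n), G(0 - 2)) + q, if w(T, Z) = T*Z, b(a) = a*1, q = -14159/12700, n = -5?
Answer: -204659/12700 ≈ -16.115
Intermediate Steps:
q = -14159/12700 (q = -14159*1/12700 = -14159/12700 ≈ -1.1149)
G(C) = 2 + 1/(3 + C) (G(C) = 1/(3 + C) + 2 = 2 + 1/(3 + C))
b(a) = a
w(b(n), G(0 - 2)) + q = -5*(7 + 2*(0 - 2))/(3 + (0 - 2)) - 14159/12700 = -5*(7 + 2*(-2))/(3 - 2) - 14159/12700 = -5*(7 - 4)/1 - 14159/12700 = -5*3 - 14159/12700 = -15 - 14159/12700 = -204659/12700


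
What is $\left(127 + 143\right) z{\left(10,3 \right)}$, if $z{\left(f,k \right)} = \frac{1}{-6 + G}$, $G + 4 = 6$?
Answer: $- \frac{135}{2} \approx -67.5$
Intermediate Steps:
$G = 2$ ($G = -4 + 6 = 2$)
$z{\left(f,k \right)} = - \frac{1}{4}$ ($z{\left(f,k \right)} = \frac{1}{-6 + 2} = \frac{1}{-4} = - \frac{1}{4}$)
$\left(127 + 143\right) z{\left(10,3 \right)} = \left(127 + 143\right) \left(- \frac{1}{4}\right) = 270 \left(- \frac{1}{4}\right) = - \frac{135}{2}$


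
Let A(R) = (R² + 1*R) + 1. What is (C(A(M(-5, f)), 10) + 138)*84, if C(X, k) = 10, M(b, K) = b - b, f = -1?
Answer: 12432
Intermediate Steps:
M(b, K) = 0
A(R) = 1 + R + R² (A(R) = (R² + R) + 1 = (R + R²) + 1 = 1 + R + R²)
(C(A(M(-5, f)), 10) + 138)*84 = (10 + 138)*84 = 148*84 = 12432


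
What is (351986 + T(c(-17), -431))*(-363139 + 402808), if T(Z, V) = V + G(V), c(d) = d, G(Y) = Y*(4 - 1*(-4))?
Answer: 13809056583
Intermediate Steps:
G(Y) = 8*Y (G(Y) = Y*(4 + 4) = Y*8 = 8*Y)
T(Z, V) = 9*V (T(Z, V) = V + 8*V = 9*V)
(351986 + T(c(-17), -431))*(-363139 + 402808) = (351986 + 9*(-431))*(-363139 + 402808) = (351986 - 3879)*39669 = 348107*39669 = 13809056583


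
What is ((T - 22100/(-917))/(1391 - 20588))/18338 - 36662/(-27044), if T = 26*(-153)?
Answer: 2958791952683897/2182557051562482 ≈ 1.3557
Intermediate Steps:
T = -3978
((T - 22100/(-917))/(1391 - 20588))/18338 - 36662/(-27044) = ((-3978 - 22100/(-917))/(1391 - 20588))/18338 - 36662/(-27044) = ((-3978 - 22100*(-1/917))/(-19197))*(1/18338) - 36662*(-1/27044) = ((-3978 + 22100/917)*(-1/19197))*(1/18338) + 18331/13522 = -3625726/917*(-1/19197)*(1/18338) + 18331/13522 = (3625726/17603649)*(1/18338) + 18331/13522 = 1812863/161407857681 + 18331/13522 = 2958791952683897/2182557051562482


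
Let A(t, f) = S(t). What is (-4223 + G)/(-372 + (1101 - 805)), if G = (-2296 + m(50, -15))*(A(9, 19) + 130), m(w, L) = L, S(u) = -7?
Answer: 72119/19 ≈ 3795.7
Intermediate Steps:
A(t, f) = -7
G = -284253 (G = (-2296 - 15)*(-7 + 130) = -2311*123 = -284253)
(-4223 + G)/(-372 + (1101 - 805)) = (-4223 - 284253)/(-372 + (1101 - 805)) = -288476/(-372 + 296) = -288476/(-76) = -288476*(-1/76) = 72119/19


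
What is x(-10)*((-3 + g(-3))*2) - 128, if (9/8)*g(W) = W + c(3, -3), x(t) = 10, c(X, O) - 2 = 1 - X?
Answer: -724/3 ≈ -241.33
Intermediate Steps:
c(X, O) = 3 - X (c(X, O) = 2 + (1 - X) = 3 - X)
g(W) = 8*W/9 (g(W) = 8*(W + (3 - 1*3))/9 = 8*(W + (3 - 3))/9 = 8*(W + 0)/9 = 8*W/9)
x(-10)*((-3 + g(-3))*2) - 128 = 10*((-3 + (8/9)*(-3))*2) - 128 = 10*((-3 - 8/3)*2) - 128 = 10*(-17/3*2) - 128 = 10*(-34/3) - 128 = -340/3 - 128 = -724/3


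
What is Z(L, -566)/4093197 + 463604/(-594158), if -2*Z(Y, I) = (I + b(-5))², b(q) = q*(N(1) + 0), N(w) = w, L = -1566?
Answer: -1994482436227/2432005743126 ≈ -0.82010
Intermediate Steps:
b(q) = q (b(q) = q*(1 + 0) = q*1 = q)
Z(Y, I) = -(-5 + I)²/2 (Z(Y, I) = -(I - 5)²/2 = -(-5 + I)²/2)
Z(L, -566)/4093197 + 463604/(-594158) = -(-5 - 566)²/2/4093197 + 463604/(-594158) = -½*(-571)²*(1/4093197) + 463604*(-1/594158) = -½*326041*(1/4093197) - 231802/297079 = -326041/2*1/4093197 - 231802/297079 = -326041/8186394 - 231802/297079 = -1994482436227/2432005743126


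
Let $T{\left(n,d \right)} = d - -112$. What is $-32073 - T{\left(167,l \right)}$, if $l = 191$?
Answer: $-32376$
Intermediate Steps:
$T{\left(n,d \right)} = 112 + d$ ($T{\left(n,d \right)} = d + 112 = 112 + d$)
$-32073 - T{\left(167,l \right)} = -32073 - \left(112 + 191\right) = -32073 - 303 = -32376$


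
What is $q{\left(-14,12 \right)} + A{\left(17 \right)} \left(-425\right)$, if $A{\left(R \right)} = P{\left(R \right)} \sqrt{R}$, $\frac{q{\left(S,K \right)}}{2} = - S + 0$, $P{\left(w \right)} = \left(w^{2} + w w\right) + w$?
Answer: $28 - 252875 \sqrt{17} \approx -1.0426 \cdot 10^{6}$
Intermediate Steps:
$P{\left(w \right)} = w + 2 w^{2}$ ($P{\left(w \right)} = \left(w^{2} + w^{2}\right) + w = 2 w^{2} + w = w + 2 w^{2}$)
$q{\left(S,K \right)} = - 2 S$ ($q{\left(S,K \right)} = 2 \left(- S + 0\right) = 2 \left(- S\right) = - 2 S$)
$A{\left(R \right)} = R^{\frac{3}{2}} \left(1 + 2 R\right)$ ($A{\left(R \right)} = R \left(1 + 2 R\right) \sqrt{R} = R^{\frac{3}{2}} \left(1 + 2 R\right)$)
$q{\left(-14,12 \right)} + A{\left(17 \right)} \left(-425\right) = \left(-2\right) \left(-14\right) + 17^{\frac{3}{2}} \left(1 + 2 \cdot 17\right) \left(-425\right) = 28 + 17 \sqrt{17} \left(1 + 34\right) \left(-425\right) = 28 + 17 \sqrt{17} \cdot 35 \left(-425\right) = 28 + 595 \sqrt{17} \left(-425\right) = 28 - 252875 \sqrt{17}$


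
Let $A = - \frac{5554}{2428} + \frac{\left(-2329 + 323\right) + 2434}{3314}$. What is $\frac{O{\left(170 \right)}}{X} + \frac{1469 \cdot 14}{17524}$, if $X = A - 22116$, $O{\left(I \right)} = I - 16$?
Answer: $\frac{34985043035243}{29988176223114} \approx 1.1666$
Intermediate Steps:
$A = - \frac{4341693}{2011598}$ ($A = \left(-5554\right) \frac{1}{2428} + \left(-2006 + 2434\right) \frac{1}{3314} = - \frac{2777}{1214} + 428 \cdot \frac{1}{3314} = - \frac{2777}{1214} + \frac{214}{1657} = - \frac{4341693}{2011598} \approx -2.1583$)
$O{\left(I \right)} = -16 + I$
$X = - \frac{44492843061}{2011598}$ ($X = - \frac{4341693}{2011598} - 22116 = - \frac{44492843061}{2011598} \approx -22118.0$)
$\frac{O{\left(170 \right)}}{X} + \frac{1469 \cdot 14}{17524} = \frac{-16 + 170}{- \frac{44492843061}{2011598}} + \frac{1469 \cdot 14}{17524} = 154 \left(- \frac{2011598}{44492843061}\right) + 20566 \cdot \frac{1}{17524} = - \frac{309786092}{44492843061} + \frac{791}{674} = \frac{34985043035243}{29988176223114}$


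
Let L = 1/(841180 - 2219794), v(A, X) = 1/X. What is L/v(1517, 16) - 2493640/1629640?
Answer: -42972413615/28083056487 ≈ -1.5302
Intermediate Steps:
L = -1/1378614 (L = 1/(-1378614) = -1/1378614 ≈ -7.2537e-7)
L/v(1517, 16) - 2493640/1629640 = -1/(1378614*(1/16)) - 2493640/1629640 = -1/(1378614*1/16) - 2493640*1/1629640 = -1/1378614*16 - 62341/40741 = -8/689307 - 62341/40741 = -42972413615/28083056487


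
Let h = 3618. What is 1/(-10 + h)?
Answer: 1/3608 ≈ 0.00027716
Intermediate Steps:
1/(-10 + h) = 1/(-10 + 3618) = 1/3608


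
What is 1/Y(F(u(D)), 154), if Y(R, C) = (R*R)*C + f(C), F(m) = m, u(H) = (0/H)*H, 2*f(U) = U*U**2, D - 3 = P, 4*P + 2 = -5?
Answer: 1/1826132 ≈ 5.4761e-7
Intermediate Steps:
P = -7/4 (P = -1/2 + (1/4)*(-5) = -1/2 - 5/4 = -7/4 ≈ -1.7500)
D = 5/4 (D = 3 - 7/4 = 5/4 ≈ 1.2500)
f(U) = U**3/2 (f(U) = (U*U**2)/2 = U**3/2)
u(H) = 0 (u(H) = 0*H = 0)
Y(R, C) = C**3/2 + C*R**2 (Y(R, C) = (R*R)*C + C**3/2 = R**2*C + C**3/2 = C*R**2 + C**3/2 = C**3/2 + C*R**2)
1/Y(F(u(D)), 154) = 1/(154*(0**2 + (1/2)*154**2)) = 1/(154*(0 + (1/2)*23716)) = 1/(154*(0 + 11858)) = 1/(154*11858) = 1/1826132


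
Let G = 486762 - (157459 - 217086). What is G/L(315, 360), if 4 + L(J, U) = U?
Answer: 546389/356 ≈ 1534.8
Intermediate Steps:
L(J, U) = -4 + U
G = 546389 (G = 486762 - 1*(-59627) = 486762 + 59627 = 546389)
G/L(315, 360) = 546389/(-4 + 360) = 546389/356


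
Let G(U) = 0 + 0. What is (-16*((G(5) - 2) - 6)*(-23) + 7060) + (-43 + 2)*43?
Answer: 2353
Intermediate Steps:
G(U) = 0
(-16*((G(5) - 2) - 6)*(-23) + 7060) + (-43 + 2)*43 = (-16*((0 - 2) - 6)*(-23) + 7060) + (-43 + 2)*43 = (-16*(-2 - 6)*(-23) + 7060) - 41*43 = (-16*(-8)*(-23) + 7060) - 1763 = (128*(-23) + 7060) - 1763 = (-2944 + 7060) - 1763 = 4116 - 1763 = 2353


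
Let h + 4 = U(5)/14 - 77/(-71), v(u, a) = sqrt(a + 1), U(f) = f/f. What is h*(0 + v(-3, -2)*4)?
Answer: -5654*I/497 ≈ -11.376*I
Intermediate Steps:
U(f) = 1
v(u, a) = sqrt(1 + a)
h = -2827/994 (h = -4 + (1/14 - 77/(-71)) = -4 + (1*(1/14) - 77*(-1/71)) = -4 + (1/14 + 77/71) = -4 + 1149/994 = -2827/994 ≈ -2.8441)
h*(0 + v(-3, -2)*4) = -2827*(0 + sqrt(1 - 2)*4)/994 = -2827*(0 + sqrt(-1)*4)/994 = -2827*(0 + I*4)/994 = -2827*(0 + 4*I)/994 = -5654*I/497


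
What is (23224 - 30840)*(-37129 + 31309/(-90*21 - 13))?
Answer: 538358254336/1903 ≈ 2.8290e+8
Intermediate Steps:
(23224 - 30840)*(-37129 + 31309/(-90*21 - 13)) = -7616*(-37129 + 31309/(-1890 - 13)) = -7616*(-37129 + 31309/(-1903)) = -7616*(-37129 + 31309*(-1/1903)) = -7616*(-37129 - 31309/1903) = -7616*(-70687796/1903) = 538358254336/1903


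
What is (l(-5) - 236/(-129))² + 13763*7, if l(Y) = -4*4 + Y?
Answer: 1609326310/16641 ≈ 96709.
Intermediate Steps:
l(Y) = -16 + Y
(l(-5) - 236/(-129))² + 13763*7 = ((-16 - 5) - 236/(-129))² + 13763*7 = (-21 - 236*(-1/129))² + 96341 = (-21 + 236/129)² + 96341 = (-2473/129)² + 96341 = 6115729/16641 + 96341 = 1609326310/16641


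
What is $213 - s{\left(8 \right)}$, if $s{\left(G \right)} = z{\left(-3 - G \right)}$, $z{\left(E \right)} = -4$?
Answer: $217$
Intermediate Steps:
$s{\left(G \right)} = -4$
$213 - s{\left(8 \right)} = 213 - -4 = 213 + 4 = 217$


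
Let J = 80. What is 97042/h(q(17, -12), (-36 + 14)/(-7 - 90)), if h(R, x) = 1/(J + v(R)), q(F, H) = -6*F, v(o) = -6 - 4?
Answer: 6792940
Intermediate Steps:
v(o) = -10
h(R, x) = 1/70 (h(R, x) = 1/(80 - 10) = 1/70)
97042/h(q(17, -12), (-36 + 14)/(-7 - 90)) = 97042/(1/70) = 97042*70 = 6792940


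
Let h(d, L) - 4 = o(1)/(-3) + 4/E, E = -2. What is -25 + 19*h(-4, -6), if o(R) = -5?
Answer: 134/3 ≈ 44.667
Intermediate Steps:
h(d, L) = 11/3 (h(d, L) = 4 + (-5/(-3) + 4/(-2)) = 4 + (-5*(-⅓) + 4*(-½)) = 4 + (5/3 - 2) = 4 - ⅓ = 11/3)
-25 + 19*h(-4, -6) = -25 + 19*(11/3) = -25 + 209/3 = 134/3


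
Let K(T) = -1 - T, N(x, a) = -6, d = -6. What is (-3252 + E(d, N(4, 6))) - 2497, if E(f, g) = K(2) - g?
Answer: -5746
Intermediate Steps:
E(f, g) = -3 - g (E(f, g) = (-1 - 1*2) - g = (-1 - 2) - g = -3 - g)
(-3252 + E(d, N(4, 6))) - 2497 = (-3252 + (-3 - 1*(-6))) - 2497 = (-3252 + (-3 + 6)) - 2497 = (-3252 + 3) - 2497 = -3249 - 2497 = -5746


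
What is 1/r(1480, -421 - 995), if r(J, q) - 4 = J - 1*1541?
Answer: -1/57 ≈ -0.017544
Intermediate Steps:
r(J, q) = -1537 + J (r(J, q) = 4 + (J - 1*1541) = 4 + (J - 1541) = 4 + (-1541 + J) = -1537 + J)
1/r(1480, -421 - 995) = 1/(-1537 + 1480) = 1/(-57) = -1/57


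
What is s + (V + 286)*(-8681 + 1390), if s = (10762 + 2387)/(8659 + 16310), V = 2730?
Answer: -183019902505/8323 ≈ -2.1990e+7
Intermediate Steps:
s = 4383/8323 (s = 13149/24969 = 13149*(1/24969) = 4383/8323 ≈ 0.52661)
s + (V + 286)*(-8681 + 1390) = 4383/8323 + (2730 + 286)*(-8681 + 1390) = 4383/8323 + 3016*(-7291) = 4383/8323 - 21989656 = -183019902505/8323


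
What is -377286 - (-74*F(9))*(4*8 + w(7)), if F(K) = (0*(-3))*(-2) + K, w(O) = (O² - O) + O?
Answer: -323340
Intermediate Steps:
w(O) = O²
F(K) = K (F(K) = 0*(-2) + K = 0 + K = K)
-377286 - (-74*F(9))*(4*8 + w(7)) = -377286 - (-74*9)*(4*8 + 7²) = -377286 - (-666)*(32 + 49) = -377286 - (-666)*81 = -377286 - 1*(-53946) = -377286 + 53946 = -323340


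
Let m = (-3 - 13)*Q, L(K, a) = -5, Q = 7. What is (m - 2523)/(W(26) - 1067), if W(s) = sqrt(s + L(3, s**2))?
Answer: 2811545/1138468 + 2635*sqrt(21)/1138468 ≈ 2.4802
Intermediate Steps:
W(s) = sqrt(-5 + s) (W(s) = sqrt(s - 5) = sqrt(-5 + s))
m = -112 (m = (-3 - 13)*7 = -16*7 = -112)
(m - 2523)/(W(26) - 1067) = (-112 - 2523)/(sqrt(-5 + 26) - 1067) = -2635/(sqrt(21) - 1067) = -2635/(-1067 + sqrt(21))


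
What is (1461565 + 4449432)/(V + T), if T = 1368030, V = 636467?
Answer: 5910997/2004497 ≈ 2.9489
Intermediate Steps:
(1461565 + 4449432)/(V + T) = (1461565 + 4449432)/(636467 + 1368030) = 5910997/2004497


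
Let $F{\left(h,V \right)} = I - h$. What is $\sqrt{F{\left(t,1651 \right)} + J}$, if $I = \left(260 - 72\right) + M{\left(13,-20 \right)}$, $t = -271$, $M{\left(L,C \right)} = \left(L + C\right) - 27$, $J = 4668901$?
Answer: $9 \sqrt{57646} \approx 2160.9$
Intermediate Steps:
$M{\left(L,C \right)} = -27 + C + L$ ($M{\left(L,C \right)} = \left(C + L\right) - 27 = -27 + C + L$)
$I = 154$ ($I = \left(260 - 72\right) - 34 = 188 - 34 = 154$)
$F{\left(h,V \right)} = 154 - h$
$\sqrt{F{\left(t,1651 \right)} + J} = \sqrt{\left(154 - -271\right) + 4668901} = \sqrt{\left(154 + 271\right) + 4668901} = \sqrt{425 + 4668901} = \sqrt{4669326} = 9 \sqrt{57646}$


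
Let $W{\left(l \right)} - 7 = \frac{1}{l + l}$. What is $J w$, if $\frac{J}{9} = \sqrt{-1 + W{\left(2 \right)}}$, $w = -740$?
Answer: $-16650$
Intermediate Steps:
$W{\left(l \right)} = 7 + \frac{1}{2 l}$ ($W{\left(l \right)} = 7 + \frac{1}{l + l} = 7 + \frac{1}{2 l}$)
$J = \frac{45}{2}$ ($J = 9 \sqrt{-1 + \left(7 + \frac{1}{2 \cdot 2}\right)} = 9 \sqrt{-1 + \left(7 + \frac{1}{2} \cdot \frac{1}{2}\right)} = 9 \sqrt{-1 + \left(7 + \frac{1}{4}\right)} = 9 \sqrt{-1 + \frac{29}{4}} = 9 \sqrt{\frac{25}{4}} = 9 \cdot \frac{5}{2} = \frac{45}{2} \approx 22.5$)
$J w = \frac{45}{2} \left(-740\right) = -16650$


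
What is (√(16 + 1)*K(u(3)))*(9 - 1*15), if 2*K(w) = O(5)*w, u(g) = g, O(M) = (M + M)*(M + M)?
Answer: -900*√17 ≈ -3710.8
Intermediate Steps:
O(M) = 4*M² (O(M) = (2*M)*(2*M) = 4*M²)
K(w) = 50*w (K(w) = ((4*5²)*w)/2 = ((4*25)*w)/2 = (100*w)/2 = 50*w)
(√(16 + 1)*K(u(3)))*(9 - 1*15) = (√(16 + 1)*(50*3))*(9 - 1*15) = (√17*150)*(9 - 15) = (150*√17)*(-6) = -900*√17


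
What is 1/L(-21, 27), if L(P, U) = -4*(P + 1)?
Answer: 1/80 ≈ 0.012500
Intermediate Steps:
L(P, U) = -4 - 4*P (L(P, U) = -4*(1 + P) = -4 - 4*P)
1/L(-21, 27) = 1/(-4 - 4*(-21)) = 1/(-4 + 84) = 1/80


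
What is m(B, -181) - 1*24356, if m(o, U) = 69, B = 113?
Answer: -24287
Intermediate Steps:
m(B, -181) - 1*24356 = 69 - 1*24356 = 69 - 24356 = -24287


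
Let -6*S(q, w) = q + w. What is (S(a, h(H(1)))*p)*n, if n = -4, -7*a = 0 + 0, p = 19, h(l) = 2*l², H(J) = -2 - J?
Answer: 228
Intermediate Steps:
a = 0 (a = -(0 + 0)/7 = -⅐*0 = 0)
S(q, w) = -q/6 - w/6 (S(q, w) = -(q + w)/6 = -q/6 - w/6)
(S(a, h(H(1)))*p)*n = ((-⅙*0 - (-2 - 1*1)²/3)*19)*(-4) = ((0 - (-2 - 1)²/3)*19)*(-4) = ((0 - (-3)²/3)*19)*(-4) = ((0 - 9/3)*19)*(-4) = ((0 - ⅙*18)*19)*(-4) = ((0 - 3)*19)*(-4) = -3*19*(-4) = -57*(-4) = 228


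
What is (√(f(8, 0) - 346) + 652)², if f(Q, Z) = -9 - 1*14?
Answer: 424735 + 3912*I*√41 ≈ 4.2474e+5 + 25049.0*I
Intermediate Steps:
f(Q, Z) = -23 (f(Q, Z) = -9 - 14 = -23)
(√(f(8, 0) - 346) + 652)² = (√(-23 - 346) + 652)² = (√(-369) + 652)² = (3*I*√41 + 652)² = (652 + 3*I*√41)²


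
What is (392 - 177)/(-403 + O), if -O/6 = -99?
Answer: 215/191 ≈ 1.1257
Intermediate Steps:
O = 594 (O = -6*(-99) = 594)
(392 - 177)/(-403 + O) = (392 - 177)/(-403 + 594) = 215/191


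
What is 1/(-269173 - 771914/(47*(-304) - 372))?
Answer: -7330/1972652133 ≈ -3.7158e-6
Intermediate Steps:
1/(-269173 - 771914/(47*(-304) - 372)) = 1/(-269173 - 771914/(-14288 - 372)) = 1/(-269173 - 771914/(-14660)) = 1/(-269173 - 771914*(-1/14660)) = 1/(-269173 + 385957/7330) = 1/(-1972652133/7330) = -7330/1972652133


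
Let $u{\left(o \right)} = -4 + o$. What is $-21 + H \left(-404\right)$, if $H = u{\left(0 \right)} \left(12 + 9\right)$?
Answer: $33915$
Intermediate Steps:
$H = -84$ ($H = \left(-4 + 0\right) \left(12 + 9\right) = \left(-4\right) 21 = -84$)
$-21 + H \left(-404\right) = -21 - -33936 = -21 + 33936 = 33915$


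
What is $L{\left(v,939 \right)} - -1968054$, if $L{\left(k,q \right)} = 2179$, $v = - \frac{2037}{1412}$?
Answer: $1970233$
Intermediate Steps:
$v = - \frac{2037}{1412}$ ($v = \left(-2037\right) \frac{1}{1412} = - \frac{2037}{1412} \approx -1.4426$)
$L{\left(v,939 \right)} - -1968054 = 2179 - -1968054 = 2179 + 1968054 = 1970233$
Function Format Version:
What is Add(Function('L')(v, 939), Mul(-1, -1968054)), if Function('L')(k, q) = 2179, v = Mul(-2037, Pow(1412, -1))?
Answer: 1970233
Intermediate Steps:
v = Rational(-2037, 1412) (v = Mul(-2037, Rational(1, 1412)) = Rational(-2037, 1412) ≈ -1.4426)
Add(Function('L')(v, 939), Mul(-1, -1968054)) = Add(2179, Mul(-1, -1968054)) = Add(2179, 1968054) = 1970233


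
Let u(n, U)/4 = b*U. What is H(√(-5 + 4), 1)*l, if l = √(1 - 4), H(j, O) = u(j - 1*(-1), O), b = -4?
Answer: -16*I*√3 ≈ -27.713*I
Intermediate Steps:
u(n, U) = -16*U (u(n, U) = 4*(-4*U) = -16*U)
H(j, O) = -16*O
l = I*√3 (l = √(-3) = I*√3 ≈ 1.732*I)
H(√(-5 + 4), 1)*l = (-16*1)*(I*√3) = -16*I*√3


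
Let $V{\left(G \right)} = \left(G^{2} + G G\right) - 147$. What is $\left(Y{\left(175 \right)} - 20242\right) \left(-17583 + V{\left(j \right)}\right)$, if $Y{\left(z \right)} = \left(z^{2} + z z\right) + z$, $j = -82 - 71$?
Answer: $1197931104$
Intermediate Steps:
$j = -153$ ($j = -82 - 71 = -153$)
$Y{\left(z \right)} = z + 2 z^{2}$ ($Y{\left(z \right)} = \left(z^{2} + z^{2}\right) + z = 2 z^{2} + z = z + 2 z^{2}$)
$V{\left(G \right)} = -147 + 2 G^{2}$ ($V{\left(G \right)} = \left(G^{2} + G^{2}\right) - 147 = 2 G^{2} - 147 = -147 + 2 G^{2}$)
$\left(Y{\left(175 \right)} - 20242\right) \left(-17583 + V{\left(j \right)}\right) = \left(175 \left(1 + 2 \cdot 175\right) - 20242\right) \left(-17583 - \left(147 - 2 \left(-153\right)^{2}\right)\right) = \left(175 \left(1 + 350\right) - 20242\right) \left(-17583 + \left(-147 + 2 \cdot 23409\right)\right) = \left(175 \cdot 351 - 20242\right) \left(-17583 + \left(-147 + 46818\right)\right) = \left(61425 - 20242\right) \left(-17583 + 46671\right) = 41183 \cdot 29088 = 1197931104$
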